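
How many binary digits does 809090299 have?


809090299 in base 2 = 110000001110011011110011111011
Number of digits = 30

30 digits (base 2)


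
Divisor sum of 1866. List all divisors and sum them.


Divisors of 1866: 1, 2, 3, 6, 311, 622, 933, 1866
Sum = 1 + 2 + 3 + 6 + 311 + 622 + 933 + 1866 = 3744

σ(1866) = 3744


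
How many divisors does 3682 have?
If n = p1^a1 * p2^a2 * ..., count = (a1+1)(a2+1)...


3682 = 2^1 × 7^1 × 263^1
d(3682) = (1+1) × (1+1) × (1+1) = 8

8 divisors


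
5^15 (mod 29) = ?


5^1 mod 29 = 5
5^2 mod 29 = 25
5^3 mod 29 = 9
5^4 mod 29 = 16
5^5 mod 29 = 22
5^6 mod 29 = 23
5^7 mod 29 = 28
5^8 mod 29 = 24
5^9 mod 29 = 4
5^10 mod 29 = 20
5^11 mod 29 = 13
5^12 mod 29 = 7
5^13 mod 29 = 6
5^14 mod 29 = 1
5^15 mod 29 = 5


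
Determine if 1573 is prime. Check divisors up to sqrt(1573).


1573 / 11 = 143 (exact division)
1573 is NOT prime.

No, 1573 is not prime


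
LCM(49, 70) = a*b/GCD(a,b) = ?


GCD(49, 70) = 7
LCM = 49*70/7 = 3430/7 = 490

LCM = 490


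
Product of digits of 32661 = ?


3 × 2 × 6 × 6 × 1 = 216


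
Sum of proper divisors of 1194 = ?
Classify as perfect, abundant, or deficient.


Proper divisors: 1, 2, 3, 6, 199, 398, 597
Sum = 1 + 2 + 3 + 6 + 199 + 398 + 597 = 1206
1206 > 1194 → abundant

s(1194) = 1206 (abundant)


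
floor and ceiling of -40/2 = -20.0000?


-40/2 = -20.0000
floor = -20
ceil = -20

floor = -20, ceil = -20


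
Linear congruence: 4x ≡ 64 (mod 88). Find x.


GCD(4, 88) = 4 divides 64
Divide: 1x ≡ 16 (mod 22)
x ≡ 16 (mod 22)


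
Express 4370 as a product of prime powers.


4370 / 2 = 2185
2185 / 5 = 437
437 / 19 = 23
23 / 23 = 1
4370 = 2 × 5 × 19 × 23


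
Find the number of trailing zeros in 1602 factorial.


floor(1602/5) = 320
floor(1602/25) = 64
floor(1602/125) = 12
floor(1602/625) = 2
Total = 398

398 trailing zeros


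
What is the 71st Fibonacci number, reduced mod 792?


F(k) mod 792 for k=1..71:
1, 1, 2, 3, 5, 8, 13, 21, 34, 55, 89, 144, 233, 377, 610, 195, 13, 208, 221, 429, 650, 287, 145, 432, 577, 217, 2, 219, 221, 440, 661, 309, 178, 487, 665, 360, 233, 593, 34, 627, 661, 496, 365, 69, 434, 503, 145, 648, 1, 649, 650, 507, 365, 80, 445, 525, 178, 703, 89, 0, 89, 89, 178, 267, 445, 712, 365, 285, 650, 143, 1
F(71) mod 792 = 1


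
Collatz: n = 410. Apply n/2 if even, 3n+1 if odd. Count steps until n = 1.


410 → 205 → 616 → 308 → 154 → 77 → 232 → 116 → 58 → 29 → 88 → 44 → 22 → 11 → 34 → 17 → 52 → 26 → 13 → 40 → 20 → 10 → 5 → 16 → 8 → 4 → 2 → 1
Total steps = 27

27 steps


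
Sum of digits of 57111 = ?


5 + 7 + 1 + 1 + 1 = 15


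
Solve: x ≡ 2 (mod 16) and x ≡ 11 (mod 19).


M = 16*19 = 304
M1 = M/16 = 19, M2 = M/19 = 16
M1^(-1) mod 16 = 11, M2^(-1) mod 19 = 6
x = 2*19*11 + 11*16*6 = 1474
1474 mod 304 = 258
Check: 258 mod 16 = 2 ✓, 258 mod 19 = 11 ✓

x ≡ 258 (mod 304)


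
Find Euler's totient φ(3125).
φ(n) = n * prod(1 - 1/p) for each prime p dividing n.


3125 = 5^5
Prime factors: 5
φ(3125) = 3125 × (1-1/5)
= 3125 × 4/5 = 2500

φ(3125) = 2500


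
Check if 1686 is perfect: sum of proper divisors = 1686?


Proper divisors of 1686: 1, 2, 3, 6, 281, 562, 843
Sum = 1 + 2 + 3 + 6 + 281 + 562 + 843 = 1698

No, 1686 is not perfect (1698 ≠ 1686)


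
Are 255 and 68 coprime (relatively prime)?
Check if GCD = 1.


Euclidean algorithm:
255 = 3 * 68 + 51
68 = 1 * 51 + 17
51 = 3 * 17 + 0
GCD(255, 68) = 17

No, not coprime (GCD = 17)


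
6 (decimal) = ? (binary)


6 (base 10) = 6 (decimal)
6 (decimal) = 110 (base 2)


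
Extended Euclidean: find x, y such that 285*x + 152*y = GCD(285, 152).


Tabular extended Euclidean (each row: r = 285*s + 152*t):
r=285, s=1, t=0
r=152, s=0, t=1
q=1: r=133, s=1, t=-1   [285*(1) + 152*(-1) = 133]
q=1: r=19, s=-1, t=2   [285*(-1) + 152*(2) = 19]
q=7: r=0, s=8, t=-15   [285*(8) + 152*(-15) = 0]
GCD = 19; from the row with r=19: x=-1, y=2
Check: 285*(-1) + 152*(2) = -285 + 304 = 19

GCD = 19, x = -1, y = 2


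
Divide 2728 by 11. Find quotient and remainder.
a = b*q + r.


2728 = 11 * 248 + 0
Check: 2728 + 0 = 2728

q = 248, r = 0


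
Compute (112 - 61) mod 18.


112 - 61 = 51
51 mod 18 = 15


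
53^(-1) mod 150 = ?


Use the extended Euclidean algorithm on (150, 53); each row r = 150*s + 53*t:
r=150, s=1, t=0
r=53, s=0, t=1
q=2: r=44, s=1, t=-2   [150*(1) + 53*(-2) = 44]
q=1: r=9, s=-1, t=3   [150*(-1) + 53*(3) = 9]
q=4: r=8, s=5, t=-14   [150*(5) + 53*(-14) = 8]
q=1: r=1, s=-6, t=17   [150*(-6) + 53*(17) = 1]
q=8: r=0, s=53, t=-150   [150*(53) + 53*(-150) = 0]
GCD = 1 with t = 17, so 53*(17) ≡ 1 (mod 150)
Inverse = 17 mod 150 = 17
Check: 53 * 17 = 901 ≡ 1 (mod 150)

53^(-1) ≡ 17 (mod 150)


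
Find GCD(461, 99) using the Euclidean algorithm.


461 = 4 * 99 + 65
99 = 1 * 65 + 34
65 = 1 * 34 + 31
34 = 1 * 31 + 3
31 = 10 * 3 + 1
3 = 3 * 1 + 0
GCD = 1


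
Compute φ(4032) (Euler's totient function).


4032 = 2^6 × 3^2 × 7
Prime factors: 2, 3, 7
φ(4032) = 4032 × (1-1/2) × (1-1/3) × (1-1/7)
= 4032 × 1/2 × 2/3 × 6/7 = 1152

φ(4032) = 1152


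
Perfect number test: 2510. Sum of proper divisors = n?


Proper divisors of 2510: 1, 2, 5, 10, 251, 502, 1255
Sum = 1 + 2 + 5 + 10 + 251 + 502 + 1255 = 2026

No, 2510 is not perfect (2026 ≠ 2510)


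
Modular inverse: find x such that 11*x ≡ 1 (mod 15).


Use the extended Euclidean algorithm on (15, 11); each row r = 15*s + 11*t:
r=15, s=1, t=0
r=11, s=0, t=1
q=1: r=4, s=1, t=-1   [15*(1) + 11*(-1) = 4]
q=2: r=3, s=-2, t=3   [15*(-2) + 11*(3) = 3]
q=1: r=1, s=3, t=-4   [15*(3) + 11*(-4) = 1]
q=3: r=0, s=-11, t=15   [15*(-11) + 11*(15) = 0]
GCD = 1 with t = -4, so 11*(-4) ≡ 1 (mod 15)
Inverse = -4 mod 15 = 11
Check: 11 * 11 = 121 ≡ 1 (mod 15)

11^(-1) ≡ 11 (mod 15)


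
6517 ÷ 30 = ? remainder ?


6517 = 30 * 217 + 7
Check: 6510 + 7 = 6517

q = 217, r = 7


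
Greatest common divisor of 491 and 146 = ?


491 = 3 * 146 + 53
146 = 2 * 53 + 40
53 = 1 * 40 + 13
40 = 3 * 13 + 1
13 = 13 * 1 + 0
GCD = 1


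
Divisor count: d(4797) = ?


4797 = 3^2 × 13^1 × 41^1
d(4797) = (2+1) × (1+1) × (1+1) = 12

12 divisors


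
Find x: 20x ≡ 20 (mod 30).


GCD(20, 30) = 10 divides 20
Divide: 2x ≡ 2 (mod 3)
x ≡ 1 (mod 3)


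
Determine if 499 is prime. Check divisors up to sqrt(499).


Check divisors up to sqrt(499) = 22.3383
No divisors found.
499 is prime.

Yes, 499 is prime


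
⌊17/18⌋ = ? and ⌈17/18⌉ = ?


17/18 = 0.9444
floor = 0
ceil = 1

floor = 0, ceil = 1


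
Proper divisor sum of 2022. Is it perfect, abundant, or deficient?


Proper divisors: 1, 2, 3, 6, 337, 674, 1011
Sum = 1 + 2 + 3 + 6 + 337 + 674 + 1011 = 2034
2034 > 2022 → abundant

s(2022) = 2034 (abundant)


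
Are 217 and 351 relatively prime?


Euclidean algorithm:
351 = 1 * 217 + 134
217 = 1 * 134 + 83
134 = 1 * 83 + 51
83 = 1 * 51 + 32
51 = 1 * 32 + 19
32 = 1 * 19 + 13
19 = 1 * 13 + 6
13 = 2 * 6 + 1
6 = 6 * 1 + 0
GCD(217, 351) = 1

Yes, coprime (GCD = 1)


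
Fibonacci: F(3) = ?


Sequence: 1, 1, 2
F(3) = 2


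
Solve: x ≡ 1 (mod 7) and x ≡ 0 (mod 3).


M = 7*3 = 21
M1 = M/7 = 3, M2 = M/3 = 7
M1^(-1) mod 7 = 5, M2^(-1) mod 3 = 1
x = 1*3*5 + 0*7*1 = 15
15 mod 21 = 15
Check: 15 mod 7 = 1 ✓, 15 mod 3 = 0 ✓

x ≡ 15 (mod 21)


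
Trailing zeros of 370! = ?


floor(370/5) = 74
floor(370/25) = 14
floor(370/125) = 2
Total = 90

90 trailing zeros


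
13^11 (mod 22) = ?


13^1 mod 22 = 13
13^2 mod 22 = 15
13^3 mod 22 = 19
13^4 mod 22 = 5
13^5 mod 22 = 21
13^6 mod 22 = 9
13^7 mod 22 = 7
13^8 mod 22 = 3
13^9 mod 22 = 17
13^10 mod 22 = 1
13^11 mod 22 = 13


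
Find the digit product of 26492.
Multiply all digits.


2 × 6 × 4 × 9 × 2 = 864


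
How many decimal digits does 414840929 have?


414840929 has 9 digits in base 10
floor(log10(414840929)) + 1 = floor(8.6179) + 1 = 9

9 digits (base 10)


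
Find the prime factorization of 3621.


3621 / 3 = 1207
1207 / 17 = 71
71 / 71 = 1
3621 = 3 × 17 × 71


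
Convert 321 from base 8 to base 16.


321 (base 8) = 209 (decimal)
209 (decimal) = D1 (base 16)


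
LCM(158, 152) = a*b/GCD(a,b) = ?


GCD(158, 152) = 2
LCM = 158*152/2 = 24016/2 = 12008

LCM = 12008


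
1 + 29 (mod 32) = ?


1 + 29 = 30
30 mod 32 = 30


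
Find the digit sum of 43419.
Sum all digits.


4 + 3 + 4 + 1 + 9 = 21


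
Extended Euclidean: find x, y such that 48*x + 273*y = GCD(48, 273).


Tabular extended Euclidean (each row: r = 48*s + 273*t):
r=48, s=1, t=0
r=273, s=0, t=1
q=0: r=48, s=1, t=0   [48*(1) + 273*(0) = 48]
q=5: r=33, s=-5, t=1   [48*(-5) + 273*(1) = 33]
q=1: r=15, s=6, t=-1   [48*(6) + 273*(-1) = 15]
q=2: r=3, s=-17, t=3   [48*(-17) + 273*(3) = 3]
q=5: r=0, s=91, t=-16   [48*(91) + 273*(-16) = 0]
GCD = 3; from the row with r=3: x=-17, y=3
Check: 48*(-17) + 273*(3) = -816 + 819 = 3

GCD = 3, x = -17, y = 3


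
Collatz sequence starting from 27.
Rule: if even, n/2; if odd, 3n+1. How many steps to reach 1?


27 → 82 → 41 → 124 → 62 → 31 → 94 → 47 → 142 → 71 → 214 → 107 → 322 → 161 → 484 → 242 → 121 → 364 → 182 → 91 → 274 → 137 → 412 → 206 → 103 → 310 → 155 → 466 → 233 → 700 → 350 → 175 → 526 → 263 → 790 → 395 → 1186 → 593 → 1780 → 890 → 445 → 1336 → 668 → 334 → 167 → 502 → 251 → 754 → 377 → 1132 → 566 → 283 → 850 → 425 → 1276 → 638 → 319 → 958 → 479 → 1438 → 719 → 2158 → 1079 → 3238 → 1619 → 4858 → 2429 → 7288 → 3644 → 1822 → 911 → 2734 → 1367 → 4102 → 2051 → 6154 → 3077 → 9232 → 4616 → 2308 → 1154 → 577 → 1732 → 866 → 433 → 1300 → 650 → 325 → 976 → 488 → 244 → 122 → 61 → 184 → 92 → 46 → 23 → 70 → 35 → 106 → 53 → 160 → 80 → 40 → 20 → 10 → 5 → 16 → 8 → 4 → 2 → 1
Total steps = 111

111 steps


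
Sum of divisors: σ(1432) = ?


Divisors of 1432: 1, 2, 4, 8, 179, 358, 716, 1432
Sum = 1 + 2 + 4 + 8 + 179 + 358 + 716 + 1432 = 2700

σ(1432) = 2700


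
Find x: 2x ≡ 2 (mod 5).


GCD(2, 5) = 1, unique solution
a^(-1) mod 5 = 3
x = 3 * 2 mod 5 = 1

x ≡ 1 (mod 5)


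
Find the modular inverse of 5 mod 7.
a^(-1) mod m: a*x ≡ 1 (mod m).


Use the extended Euclidean algorithm on (7, 5); each row r = 7*s + 5*t:
r=7, s=1, t=0
r=5, s=0, t=1
q=1: r=2, s=1, t=-1   [7*(1) + 5*(-1) = 2]
q=2: r=1, s=-2, t=3   [7*(-2) + 5*(3) = 1]
q=2: r=0, s=5, t=-7   [7*(5) + 5*(-7) = 0]
GCD = 1 with t = 3, so 5*(3) ≡ 1 (mod 7)
Inverse = 3 mod 7 = 3
Check: 5 * 3 = 15 ≡ 1 (mod 7)

5^(-1) ≡ 3 (mod 7)


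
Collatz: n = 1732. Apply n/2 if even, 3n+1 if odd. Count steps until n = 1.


1732 → 866 → 433 → 1300 → 650 → 325 → 976 → 488 → 244 → 122 → 61 → 184 → 92 → 46 → 23 → 70 → 35 → 106 → 53 → 160 → 80 → 40 → 20 → 10 → 5 → 16 → 8 → 4 → 2 → 1
Total steps = 29

29 steps


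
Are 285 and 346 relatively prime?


Euclidean algorithm:
346 = 1 * 285 + 61
285 = 4 * 61 + 41
61 = 1 * 41 + 20
41 = 2 * 20 + 1
20 = 20 * 1 + 0
GCD(285, 346) = 1

Yes, coprime (GCD = 1)


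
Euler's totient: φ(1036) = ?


1036 = 2^2 × 7 × 37
Prime factors: 2, 7, 37
φ(1036) = 1036 × (1-1/2) × (1-1/7) × (1-1/37)
= 1036 × 1/2 × 6/7 × 36/37 = 432

φ(1036) = 432


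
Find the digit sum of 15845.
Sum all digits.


1 + 5 + 8 + 4 + 5 = 23


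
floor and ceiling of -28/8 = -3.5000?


-28/8 = -3.5000
floor = -4
ceil = -3

floor = -4, ceil = -3


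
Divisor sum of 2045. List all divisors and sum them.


Divisors of 2045: 1, 5, 409, 2045
Sum = 1 + 5 + 409 + 2045 = 2460

σ(2045) = 2460


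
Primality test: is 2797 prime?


Check divisors up to sqrt(2797) = 52.8867
No divisors found.
2797 is prime.

Yes, 2797 is prime


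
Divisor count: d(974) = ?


974 = 2^1 × 487^1
d(974) = (1+1) × (1+1) = 4

4 divisors


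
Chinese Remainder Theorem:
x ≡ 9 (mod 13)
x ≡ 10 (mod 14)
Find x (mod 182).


M = 13*14 = 182
M1 = M/13 = 14, M2 = M/14 = 13
M1^(-1) mod 13 = 1, M2^(-1) mod 14 = 13
x = 9*14*1 + 10*13*13 = 1816
1816 mod 182 = 178
Check: 178 mod 13 = 9 ✓, 178 mod 14 = 10 ✓

x ≡ 178 (mod 182)


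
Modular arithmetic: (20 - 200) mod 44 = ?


20 - 200 = -180
-180 mod 44 = 40


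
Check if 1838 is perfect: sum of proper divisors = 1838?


Proper divisors of 1838: 1, 2, 919
Sum = 1 + 2 + 919 = 922

No, 1838 is not perfect (922 ≠ 1838)


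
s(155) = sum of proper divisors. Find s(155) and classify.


Proper divisors: 1, 5, 31
Sum = 1 + 5 + 31 = 37
37 < 155 → deficient

s(155) = 37 (deficient)


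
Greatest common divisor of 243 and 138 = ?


243 = 1 * 138 + 105
138 = 1 * 105 + 33
105 = 3 * 33 + 6
33 = 5 * 6 + 3
6 = 2 * 3 + 0
GCD = 3


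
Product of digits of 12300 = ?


1 × 2 × 3 × 0 × 0 = 0


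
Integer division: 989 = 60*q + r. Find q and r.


989 = 60 * 16 + 29
Check: 960 + 29 = 989

q = 16, r = 29


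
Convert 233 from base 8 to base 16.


233 (base 8) = 155 (decimal)
155 (decimal) = 9B (base 16)


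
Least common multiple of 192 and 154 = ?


GCD(192, 154) = 2
LCM = 192*154/2 = 29568/2 = 14784

LCM = 14784


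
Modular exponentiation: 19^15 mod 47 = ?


19^1 mod 47 = 19
19^2 mod 47 = 32
19^3 mod 47 = 44
19^4 mod 47 = 37
19^5 mod 47 = 45
19^6 mod 47 = 9
19^7 mod 47 = 30
19^8 mod 47 = 6
19^9 mod 47 = 20
19^10 mod 47 = 4
19^11 mod 47 = 29
19^12 mod 47 = 34
19^13 mod 47 = 35
19^14 mod 47 = 7
19^15 mod 47 = 39


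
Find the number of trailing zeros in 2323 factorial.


floor(2323/5) = 464
floor(2323/25) = 92
floor(2323/125) = 18
floor(2323/625) = 3
Total = 577

577 trailing zeros


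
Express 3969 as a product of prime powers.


3969 / 3 = 1323
1323 / 3 = 441
441 / 3 = 147
147 / 3 = 49
49 / 7 = 7
7 / 7 = 1
3969 = 3^4 × 7^2


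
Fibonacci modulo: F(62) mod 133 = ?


F(k) mod 133 for k=1..62:
1, 1, 2, 3, 5, 8, 13, 21, 34, 55, 89, 11, 100, 111, 78, 56, 1, 57, 58, 115, 40, 22, 62, 84, 13, 97, 110, 74, 51, 125, 43, 35, 78, 113, 58, 38, 96, 1, 97, 98, 62, 27, 89, 116, 72, 55, 127, 49, 43, 92, 2, 94, 96, 57, 20, 77, 97, 41, 5, 46, 51, 97
F(62) mod 133 = 97


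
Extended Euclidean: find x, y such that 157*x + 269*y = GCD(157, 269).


Tabular extended Euclidean (each row: r = 157*s + 269*t):
r=157, s=1, t=0
r=269, s=0, t=1
q=0: r=157, s=1, t=0   [157*(1) + 269*(0) = 157]
q=1: r=112, s=-1, t=1   [157*(-1) + 269*(1) = 112]
q=1: r=45, s=2, t=-1   [157*(2) + 269*(-1) = 45]
q=2: r=22, s=-5, t=3   [157*(-5) + 269*(3) = 22]
q=2: r=1, s=12, t=-7   [157*(12) + 269*(-7) = 1]
q=22: r=0, s=-269, t=157   [157*(-269) + 269*(157) = 0]
GCD = 1; from the row with r=1: x=12, y=-7
Check: 157*(12) + 269*(-7) = 1884 - 1883 = 1

GCD = 1, x = 12, y = -7


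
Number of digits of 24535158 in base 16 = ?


24535158 in base 16 = 1766076
Number of digits = 7

7 digits (base 16)


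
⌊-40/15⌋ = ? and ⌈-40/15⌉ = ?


-40/15 = -2.6667
floor = -3
ceil = -2

floor = -3, ceil = -2


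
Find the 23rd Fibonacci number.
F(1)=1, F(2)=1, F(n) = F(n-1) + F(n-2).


Sequence: 1, 1, 2, 3, 5, 8, 13, 21, 34, 55, 89, 144, 233, 377, 610, 987, 1597, 2584, 4181, 6765, 10946, 17711, 28657
F(23) = 28657


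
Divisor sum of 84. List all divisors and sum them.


Divisors of 84: 1, 2, 3, 4, 6, 7, 12, 14, 21, 28, 42, 84
Sum = 1 + 2 + 3 + 4 + 6 + 7 + 12 + 14 + 21 + 28 + 42 + 84 = 224

σ(84) = 224


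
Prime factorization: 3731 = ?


3731 / 7 = 533
533 / 13 = 41
41 / 41 = 1
3731 = 7 × 13 × 41


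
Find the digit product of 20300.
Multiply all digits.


2 × 0 × 3 × 0 × 0 = 0


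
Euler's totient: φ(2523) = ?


2523 = 3 × 29^2
Prime factors: 3, 29
φ(2523) = 2523 × (1-1/3) × (1-1/29)
= 2523 × 2/3 × 28/29 = 1624

φ(2523) = 1624


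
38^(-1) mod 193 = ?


Use the extended Euclidean algorithm on (193, 38); each row r = 193*s + 38*t:
r=193, s=1, t=0
r=38, s=0, t=1
q=5: r=3, s=1, t=-5   [193*(1) + 38*(-5) = 3]
q=12: r=2, s=-12, t=61   [193*(-12) + 38*(61) = 2]
q=1: r=1, s=13, t=-66   [193*(13) + 38*(-66) = 1]
q=2: r=0, s=-38, t=193   [193*(-38) + 38*(193) = 0]
GCD = 1 with t = -66, so 38*(-66) ≡ 1 (mod 193)
Inverse = -66 mod 193 = 127
Check: 38 * 127 = 4826 ≡ 1 (mod 193)

38^(-1) ≡ 127 (mod 193)


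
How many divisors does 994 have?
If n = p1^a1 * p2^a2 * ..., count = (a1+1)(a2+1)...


994 = 2^1 × 7^1 × 71^1
d(994) = (1+1) × (1+1) × (1+1) = 8

8 divisors


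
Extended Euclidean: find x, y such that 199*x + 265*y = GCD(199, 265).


Tabular extended Euclidean (each row: r = 199*s + 265*t):
r=199, s=1, t=0
r=265, s=0, t=1
q=0: r=199, s=1, t=0   [199*(1) + 265*(0) = 199]
q=1: r=66, s=-1, t=1   [199*(-1) + 265*(1) = 66]
q=3: r=1, s=4, t=-3   [199*(4) + 265*(-3) = 1]
q=66: r=0, s=-265, t=199   [199*(-265) + 265*(199) = 0]
GCD = 1; from the row with r=1: x=4, y=-3
Check: 199*(4) + 265*(-3) = 796 - 795 = 1

GCD = 1, x = 4, y = -3


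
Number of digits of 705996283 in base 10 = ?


705996283 has 9 digits in base 10
floor(log10(705996283)) + 1 = floor(8.8488) + 1 = 9

9 digits (base 10)


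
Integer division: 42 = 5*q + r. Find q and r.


42 = 5 * 8 + 2
Check: 40 + 2 = 42

q = 8, r = 2


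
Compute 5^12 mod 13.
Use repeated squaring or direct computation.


5^1 mod 13 = 5
5^2 mod 13 = 12
5^3 mod 13 = 8
5^4 mod 13 = 1
5^5 mod 13 = 5
5^6 mod 13 = 12
5^7 mod 13 = 8
5^8 mod 13 = 1
5^9 mod 13 = 5
5^10 mod 13 = 12
5^11 mod 13 = 8
5^12 mod 13 = 1


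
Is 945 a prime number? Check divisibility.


945 / 3 = 315 (exact division)
945 is NOT prime.

No, 945 is not prime


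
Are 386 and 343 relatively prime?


Euclidean algorithm:
386 = 1 * 343 + 43
343 = 7 * 43 + 42
43 = 1 * 42 + 1
42 = 42 * 1 + 0
GCD(386, 343) = 1

Yes, coprime (GCD = 1)


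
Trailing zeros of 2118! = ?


floor(2118/5) = 423
floor(2118/25) = 84
floor(2118/125) = 16
floor(2118/625) = 3
Total = 526

526 trailing zeros


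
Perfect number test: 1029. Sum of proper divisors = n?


Proper divisors of 1029: 1, 3, 7, 21, 49, 147, 343
Sum = 1 + 3 + 7 + 21 + 49 + 147 + 343 = 571

No, 1029 is not perfect (571 ≠ 1029)


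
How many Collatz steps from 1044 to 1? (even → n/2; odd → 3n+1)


1044 → 522 → 261 → 784 → 392 → 196 → 98 → 49 → 148 → 74 → 37 → 112 → 56 → 28 → 14 → 7 → 22 → 11 → 34 → 17 → 52 → 26 → 13 → 40 → 20 → 10 → 5 → 16 → 8 → 4 → 2 → 1
Total steps = 31

31 steps


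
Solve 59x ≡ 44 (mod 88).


GCD(59, 88) = 1, unique solution
a^(-1) mod 88 = 3
x = 3 * 44 mod 88 = 44

x ≡ 44 (mod 88)


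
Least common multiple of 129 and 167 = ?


GCD(129, 167) = 1
LCM = 129*167/1 = 21543/1 = 21543

LCM = 21543


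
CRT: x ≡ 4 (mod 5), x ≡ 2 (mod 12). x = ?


M = 5*12 = 60
M1 = M/5 = 12, M2 = M/12 = 5
M1^(-1) mod 5 = 3, M2^(-1) mod 12 = 5
x = 4*12*3 + 2*5*5 = 194
194 mod 60 = 14
Check: 14 mod 5 = 4 ✓, 14 mod 12 = 2 ✓

x ≡ 14 (mod 60)


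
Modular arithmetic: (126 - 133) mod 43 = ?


126 - 133 = -7
-7 mod 43 = 36


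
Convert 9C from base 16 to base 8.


9C (base 16) = 156 (decimal)
156 (decimal) = 234 (base 8)


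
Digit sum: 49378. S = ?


4 + 9 + 3 + 7 + 8 = 31


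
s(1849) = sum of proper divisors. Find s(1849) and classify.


Proper divisors: 1, 43
Sum = 1 + 43 = 44
44 < 1849 → deficient

s(1849) = 44 (deficient)


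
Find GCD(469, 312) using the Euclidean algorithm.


469 = 1 * 312 + 157
312 = 1 * 157 + 155
157 = 1 * 155 + 2
155 = 77 * 2 + 1
2 = 2 * 1 + 0
GCD = 1


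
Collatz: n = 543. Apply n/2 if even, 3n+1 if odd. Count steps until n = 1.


543 → 1630 → 815 → 2446 → 1223 → 3670 → 1835 → 5506 → 2753 → 8260 → 4130 → 2065 → 6196 → 3098 → 1549 → 4648 → 2324 → 1162 → 581 → 1744 → 872 → 436 → 218 → 109 → 328 → 164 → 82 → 41 → 124 → 62 → 31 → 94 → 47 → 142 → 71 → 214 → 107 → 322 → 161 → 484 → 242 → 121 → 364 → 182 → 91 → 274 → 137 → 412 → 206 → 103 → 310 → 155 → 466 → 233 → 700 → 350 → 175 → 526 → 263 → 790 → 395 → 1186 → 593 → 1780 → 890 → 445 → 1336 → 668 → 334 → 167 → 502 → 251 → 754 → 377 → 1132 → 566 → 283 → 850 → 425 → 1276 → 638 → 319 → 958 → 479 → 1438 → 719 → 2158 → 1079 → 3238 → 1619 → 4858 → 2429 → 7288 → 3644 → 1822 → 911 → 2734 → 1367 → 4102 → 2051 → 6154 → 3077 → 9232 → 4616 → 2308 → 1154 → 577 → 1732 → 866 → 433 → 1300 → 650 → 325 → 976 → 488 → 244 → 122 → 61 → 184 → 92 → 46 → 23 → 70 → 35 → 106 → 53 → 160 → 80 → 40 → 20 → 10 → 5 → 16 → 8 → 4 → 2 → 1
Total steps = 136

136 steps


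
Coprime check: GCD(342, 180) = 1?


Euclidean algorithm:
342 = 1 * 180 + 162
180 = 1 * 162 + 18
162 = 9 * 18 + 0
GCD(342, 180) = 18

No, not coprime (GCD = 18)


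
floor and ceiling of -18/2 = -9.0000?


-18/2 = -9.0000
floor = -9
ceil = -9

floor = -9, ceil = -9


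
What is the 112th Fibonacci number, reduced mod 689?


F(k) mod 689 for k=1..112:
1, 1, 2, 3, 5, 8, 13, 21, 34, 55, 89, 144, 233, 377, 610, 298, 219, 517, 47, 564, 611, 486, 408, 205, 613, 129, 53, 182, 235, 417, 652, 380, 343, 34, 377, 411, 99, 510, 609, 430, 350, 91, 441, 532, 284, 127, 411, 538, 260, 109, 369, 478, 158, 636, 105, 52, 157, 209, 366, 575, 252, 138, 390, 528, 229, 68, 297, 365, 662, 338, 311, 649, 271, 231, 502, 44, 546, 590, 447, 348, 106, 454, 560, 325, 196, 521, 28, 549, 577, 437, 325, 73, 398, 471, 180, 651, 142, 104, 246, 350, 596, 257, 164, 421, 585, 317, 213, 530, 54, 584, 638, 533
F(112) mod 689 = 533


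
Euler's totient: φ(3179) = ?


3179 = 11 × 17^2
Prime factors: 11, 17
φ(3179) = 3179 × (1-1/11) × (1-1/17)
= 3179 × 10/11 × 16/17 = 2720

φ(3179) = 2720


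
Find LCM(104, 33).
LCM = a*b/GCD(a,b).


GCD(104, 33) = 1
LCM = 104*33/1 = 3432/1 = 3432

LCM = 3432


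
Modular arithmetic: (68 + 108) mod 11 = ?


68 + 108 = 176
176 mod 11 = 0


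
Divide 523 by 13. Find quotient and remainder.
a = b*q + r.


523 = 13 * 40 + 3
Check: 520 + 3 = 523

q = 40, r = 3


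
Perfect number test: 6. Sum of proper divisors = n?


Proper divisors of 6: 1, 2, 3
Sum = 1 + 2 + 3 = 6

Yes, 6 is perfect (6 = 6)


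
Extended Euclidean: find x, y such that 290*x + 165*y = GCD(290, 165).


Tabular extended Euclidean (each row: r = 290*s + 165*t):
r=290, s=1, t=0
r=165, s=0, t=1
q=1: r=125, s=1, t=-1   [290*(1) + 165*(-1) = 125]
q=1: r=40, s=-1, t=2   [290*(-1) + 165*(2) = 40]
q=3: r=5, s=4, t=-7   [290*(4) + 165*(-7) = 5]
q=8: r=0, s=-33, t=58   [290*(-33) + 165*(58) = 0]
GCD = 5; from the row with r=5: x=4, y=-7
Check: 290*(4) + 165*(-7) = 1160 - 1155 = 5

GCD = 5, x = 4, y = -7


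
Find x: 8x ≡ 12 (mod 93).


GCD(8, 93) = 1, unique solution
a^(-1) mod 93 = 35
x = 35 * 12 mod 93 = 48

x ≡ 48 (mod 93)


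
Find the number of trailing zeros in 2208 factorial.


floor(2208/5) = 441
floor(2208/25) = 88
floor(2208/125) = 17
floor(2208/625) = 3
Total = 549

549 trailing zeros


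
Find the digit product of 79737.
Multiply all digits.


7 × 9 × 7 × 3 × 7 = 9261


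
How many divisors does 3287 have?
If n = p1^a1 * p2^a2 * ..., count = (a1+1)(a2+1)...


3287 = 19^1 × 173^1
d(3287) = (1+1) × (1+1) = 4

4 divisors


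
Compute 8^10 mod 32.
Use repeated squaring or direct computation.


8^1 mod 32 = 8
8^2 mod 32 = 0
8^3 mod 32 = 0
8^4 mod 32 = 0
8^5 mod 32 = 0
8^6 mod 32 = 0
8^7 mod 32 = 0
8^8 mod 32 = 0
8^9 mod 32 = 0
8^10 mod 32 = 0


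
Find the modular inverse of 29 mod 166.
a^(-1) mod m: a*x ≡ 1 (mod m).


Use the extended Euclidean algorithm on (166, 29); each row r = 166*s + 29*t:
r=166, s=1, t=0
r=29, s=0, t=1
q=5: r=21, s=1, t=-5   [166*(1) + 29*(-5) = 21]
q=1: r=8, s=-1, t=6   [166*(-1) + 29*(6) = 8]
q=2: r=5, s=3, t=-17   [166*(3) + 29*(-17) = 5]
q=1: r=3, s=-4, t=23   [166*(-4) + 29*(23) = 3]
q=1: r=2, s=7, t=-40   [166*(7) + 29*(-40) = 2]
q=1: r=1, s=-11, t=63   [166*(-11) + 29*(63) = 1]
q=2: r=0, s=29, t=-166   [166*(29) + 29*(-166) = 0]
GCD = 1 with t = 63, so 29*(63) ≡ 1 (mod 166)
Inverse = 63 mod 166 = 63
Check: 29 * 63 = 1827 ≡ 1 (mod 166)

29^(-1) ≡ 63 (mod 166)


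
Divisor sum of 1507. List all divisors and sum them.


Divisors of 1507: 1, 11, 137, 1507
Sum = 1 + 11 + 137 + 1507 = 1656

σ(1507) = 1656


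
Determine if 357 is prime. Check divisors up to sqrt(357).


357 / 3 = 119 (exact division)
357 is NOT prime.

No, 357 is not prime


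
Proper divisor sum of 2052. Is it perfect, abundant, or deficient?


Proper divisors: 1, 2, 3, 4, 6, 9, 12, 18, 19, 27, 36, 38, 54, 57, 76, 108, 114, 171, 228, 342, 513, 684, 1026
Sum = 1 + 2 + 3 + 4 + 6 + 9 + 12 + 18 + 19 + 27 + 36 + 38 + 54 + 57 + 76 + 108 + 114 + 171 + 228 + 342 + 513 + 684 + 1026 = 3548
3548 > 2052 → abundant

s(2052) = 3548 (abundant)


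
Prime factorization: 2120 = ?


2120 / 2 = 1060
1060 / 2 = 530
530 / 2 = 265
265 / 5 = 53
53 / 53 = 1
2120 = 2^3 × 5 × 53


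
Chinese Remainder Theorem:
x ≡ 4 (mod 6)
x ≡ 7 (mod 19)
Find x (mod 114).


M = 6*19 = 114
M1 = M/6 = 19, M2 = M/19 = 6
M1^(-1) mod 6 = 1, M2^(-1) mod 19 = 16
x = 4*19*1 + 7*6*16 = 748
748 mod 114 = 64
Check: 64 mod 6 = 4 ✓, 64 mod 19 = 7 ✓

x ≡ 64 (mod 114)


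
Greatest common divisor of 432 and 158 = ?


432 = 2 * 158 + 116
158 = 1 * 116 + 42
116 = 2 * 42 + 32
42 = 1 * 32 + 10
32 = 3 * 10 + 2
10 = 5 * 2 + 0
GCD = 2


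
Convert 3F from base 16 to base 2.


3F (base 16) = 63 (decimal)
63 (decimal) = 111111 (base 2)


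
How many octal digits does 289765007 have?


289765007 in base 8 = 2121273217
Number of digits = 10

10 digits (base 8)


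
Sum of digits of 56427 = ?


5 + 6 + 4 + 2 + 7 = 24


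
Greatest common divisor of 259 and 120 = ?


259 = 2 * 120 + 19
120 = 6 * 19 + 6
19 = 3 * 6 + 1
6 = 6 * 1 + 0
GCD = 1


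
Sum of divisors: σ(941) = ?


Divisors of 941: 1, 941
Sum = 1 + 941 = 942

σ(941) = 942


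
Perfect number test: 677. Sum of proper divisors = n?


Proper divisors of 677: 1
Sum = 1 = 1

No, 677 is not perfect (1 ≠ 677)


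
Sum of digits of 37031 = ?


3 + 7 + 0 + 3 + 1 = 14


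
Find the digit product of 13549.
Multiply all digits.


1 × 3 × 5 × 4 × 9 = 540


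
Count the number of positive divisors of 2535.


2535 = 3^1 × 5^1 × 13^2
d(2535) = (1+1) × (1+1) × (2+1) = 12

12 divisors


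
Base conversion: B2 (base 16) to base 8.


B2 (base 16) = 178 (decimal)
178 (decimal) = 262 (base 8)


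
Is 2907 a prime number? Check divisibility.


2907 / 3 = 969 (exact division)
2907 is NOT prime.

No, 2907 is not prime


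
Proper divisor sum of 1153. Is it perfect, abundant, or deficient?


Proper divisors: 1
Sum = 1 = 1
1 < 1153 → deficient

s(1153) = 1 (deficient)


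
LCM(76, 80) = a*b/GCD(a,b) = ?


GCD(76, 80) = 4
LCM = 76*80/4 = 6080/4 = 1520

LCM = 1520


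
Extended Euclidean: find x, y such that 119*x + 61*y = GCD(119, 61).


Tabular extended Euclidean (each row: r = 119*s + 61*t):
r=119, s=1, t=0
r=61, s=0, t=1
q=1: r=58, s=1, t=-1   [119*(1) + 61*(-1) = 58]
q=1: r=3, s=-1, t=2   [119*(-1) + 61*(2) = 3]
q=19: r=1, s=20, t=-39   [119*(20) + 61*(-39) = 1]
q=3: r=0, s=-61, t=119   [119*(-61) + 61*(119) = 0]
GCD = 1; from the row with r=1: x=20, y=-39
Check: 119*(20) + 61*(-39) = 2380 - 2379 = 1

GCD = 1, x = 20, y = -39


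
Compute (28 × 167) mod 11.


28 × 167 = 4676
4676 mod 11 = 1


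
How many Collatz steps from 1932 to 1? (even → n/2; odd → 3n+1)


1932 → 966 → 483 → 1450 → 725 → 2176 → 1088 → 544 → 272 → 136 → 68 → 34 → 17 → 52 → 26 → 13 → 40 → 20 → 10 → 5 → 16 → 8 → 4 → 2 → 1
Total steps = 24

24 steps


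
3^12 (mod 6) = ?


3^1 mod 6 = 3
3^2 mod 6 = 3
3^3 mod 6 = 3
3^4 mod 6 = 3
3^5 mod 6 = 3
3^6 mod 6 = 3
3^7 mod 6 = 3
3^8 mod 6 = 3
3^9 mod 6 = 3
3^10 mod 6 = 3
3^11 mod 6 = 3
3^12 mod 6 = 3


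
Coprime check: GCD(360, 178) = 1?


Euclidean algorithm:
360 = 2 * 178 + 4
178 = 44 * 4 + 2
4 = 2 * 2 + 0
GCD(360, 178) = 2

No, not coprime (GCD = 2)


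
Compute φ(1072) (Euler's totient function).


1072 = 2^4 × 67
Prime factors: 2, 67
φ(1072) = 1072 × (1-1/2) × (1-1/67)
= 1072 × 1/2 × 66/67 = 528

φ(1072) = 528


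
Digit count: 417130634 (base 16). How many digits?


417130634 in base 16 = 18DCE88A
Number of digits = 8

8 digits (base 16)


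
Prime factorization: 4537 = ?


4537 / 13 = 349
349 / 349 = 1
4537 = 13 × 349


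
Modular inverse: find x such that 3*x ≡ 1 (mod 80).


Use the extended Euclidean algorithm on (80, 3); each row r = 80*s + 3*t:
r=80, s=1, t=0
r=3, s=0, t=1
q=26: r=2, s=1, t=-26   [80*(1) + 3*(-26) = 2]
q=1: r=1, s=-1, t=27   [80*(-1) + 3*(27) = 1]
q=2: r=0, s=3, t=-80   [80*(3) + 3*(-80) = 0]
GCD = 1 with t = 27, so 3*(27) ≡ 1 (mod 80)
Inverse = 27 mod 80 = 27
Check: 3 * 27 = 81 ≡ 1 (mod 80)

3^(-1) ≡ 27 (mod 80)


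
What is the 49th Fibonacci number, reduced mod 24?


F(k) mod 24 for k=1..49:
1, 1, 2, 3, 5, 8, 13, 21, 10, 7, 17, 0, 17, 17, 10, 3, 13, 16, 5, 21, 2, 23, 1, 0, 1, 1, 2, 3, 5, 8, 13, 21, 10, 7, 17, 0, 17, 17, 10, 3, 13, 16, 5, 21, 2, 23, 1, 0, 1
F(49) mod 24 = 1


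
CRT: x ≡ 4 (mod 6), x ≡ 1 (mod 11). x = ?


M = 6*11 = 66
M1 = M/6 = 11, M2 = M/11 = 6
M1^(-1) mod 6 = 5, M2^(-1) mod 11 = 2
x = 4*11*5 + 1*6*2 = 232
232 mod 66 = 34
Check: 34 mod 6 = 4 ✓, 34 mod 11 = 1 ✓

x ≡ 34 (mod 66)


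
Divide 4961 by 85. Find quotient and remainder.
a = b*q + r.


4961 = 85 * 58 + 31
Check: 4930 + 31 = 4961

q = 58, r = 31


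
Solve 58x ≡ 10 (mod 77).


GCD(58, 77) = 1, unique solution
a^(-1) mod 77 = 4
x = 4 * 10 mod 77 = 40

x ≡ 40 (mod 77)


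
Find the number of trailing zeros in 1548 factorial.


floor(1548/5) = 309
floor(1548/25) = 61
floor(1548/125) = 12
floor(1548/625) = 2
Total = 384

384 trailing zeros


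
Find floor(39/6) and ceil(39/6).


39/6 = 6.5000
floor = 6
ceil = 7

floor = 6, ceil = 7


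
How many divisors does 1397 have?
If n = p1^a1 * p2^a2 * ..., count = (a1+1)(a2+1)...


1397 = 11^1 × 127^1
d(1397) = (1+1) × (1+1) = 4

4 divisors


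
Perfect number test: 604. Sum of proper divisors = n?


Proper divisors of 604: 1, 2, 4, 151, 302
Sum = 1 + 2 + 4 + 151 + 302 = 460

No, 604 is not perfect (460 ≠ 604)


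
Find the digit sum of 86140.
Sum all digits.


8 + 6 + 1 + 4 + 0 = 19


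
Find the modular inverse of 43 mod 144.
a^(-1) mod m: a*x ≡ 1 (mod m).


Use the extended Euclidean algorithm on (144, 43); each row r = 144*s + 43*t:
r=144, s=1, t=0
r=43, s=0, t=1
q=3: r=15, s=1, t=-3   [144*(1) + 43*(-3) = 15]
q=2: r=13, s=-2, t=7   [144*(-2) + 43*(7) = 13]
q=1: r=2, s=3, t=-10   [144*(3) + 43*(-10) = 2]
q=6: r=1, s=-20, t=67   [144*(-20) + 43*(67) = 1]
q=2: r=0, s=43, t=-144   [144*(43) + 43*(-144) = 0]
GCD = 1 with t = 67, so 43*(67) ≡ 1 (mod 144)
Inverse = 67 mod 144 = 67
Check: 43 * 67 = 2881 ≡ 1 (mod 144)

43^(-1) ≡ 67 (mod 144)


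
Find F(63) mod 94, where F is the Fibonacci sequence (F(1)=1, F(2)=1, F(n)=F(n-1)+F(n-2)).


F(k) mod 94 for k=1..63:
1, 1, 2, 3, 5, 8, 13, 21, 34, 55, 89, 50, 45, 1, 46, 47, 93, 46, 45, 91, 42, 39, 81, 26, 13, 39, 52, 91, 49, 46, 1, 47, 48, 1, 49, 50, 5, 55, 60, 21, 81, 8, 89, 3, 92, 1, 93, 0, 93, 93, 92, 91, 89, 86, 81, 73, 60, 39, 5, 44, 49, 93, 48
F(63) mod 94 = 48


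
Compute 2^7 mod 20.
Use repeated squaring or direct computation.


2^1 mod 20 = 2
2^2 mod 20 = 4
2^3 mod 20 = 8
2^4 mod 20 = 16
2^5 mod 20 = 12
2^6 mod 20 = 4
2^7 mod 20 = 8


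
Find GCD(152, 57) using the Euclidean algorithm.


152 = 2 * 57 + 38
57 = 1 * 38 + 19
38 = 2 * 19 + 0
GCD = 19


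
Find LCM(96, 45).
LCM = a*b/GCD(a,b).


GCD(96, 45) = 3
LCM = 96*45/3 = 4320/3 = 1440

LCM = 1440


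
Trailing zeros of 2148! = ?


floor(2148/5) = 429
floor(2148/25) = 85
floor(2148/125) = 17
floor(2148/625) = 3
Total = 534

534 trailing zeros


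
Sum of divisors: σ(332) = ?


Divisors of 332: 1, 2, 4, 83, 166, 332
Sum = 1 + 2 + 4 + 83 + 166 + 332 = 588

σ(332) = 588


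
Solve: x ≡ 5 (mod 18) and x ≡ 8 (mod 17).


M = 18*17 = 306
M1 = M/18 = 17, M2 = M/17 = 18
M1^(-1) mod 18 = 17, M2^(-1) mod 17 = 1
x = 5*17*17 + 8*18*1 = 1589
1589 mod 306 = 59
Check: 59 mod 18 = 5 ✓, 59 mod 17 = 8 ✓

x ≡ 59 (mod 306)


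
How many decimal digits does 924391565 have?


924391565 has 9 digits in base 10
floor(log10(924391565)) + 1 = floor(8.9659) + 1 = 9

9 digits (base 10)


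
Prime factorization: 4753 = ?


4753 / 7 = 679
679 / 7 = 97
97 / 97 = 1
4753 = 7^2 × 97


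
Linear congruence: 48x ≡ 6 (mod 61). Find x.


GCD(48, 61) = 1, unique solution
a^(-1) mod 61 = 14
x = 14 * 6 mod 61 = 23

x ≡ 23 (mod 61)


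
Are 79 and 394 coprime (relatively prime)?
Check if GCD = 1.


Euclidean algorithm:
394 = 4 * 79 + 78
79 = 1 * 78 + 1
78 = 78 * 1 + 0
GCD(79, 394) = 1

Yes, coprime (GCD = 1)


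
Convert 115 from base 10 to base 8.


115 (base 10) = 115 (decimal)
115 (decimal) = 163 (base 8)


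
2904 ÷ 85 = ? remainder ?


2904 = 85 * 34 + 14
Check: 2890 + 14 = 2904

q = 34, r = 14


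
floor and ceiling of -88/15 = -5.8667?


-88/15 = -5.8667
floor = -6
ceil = -5

floor = -6, ceil = -5


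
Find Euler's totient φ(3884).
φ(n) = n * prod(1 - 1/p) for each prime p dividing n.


3884 = 2^2 × 971
Prime factors: 2, 971
φ(3884) = 3884 × (1-1/2) × (1-1/971)
= 3884 × 1/2 × 970/971 = 1940

φ(3884) = 1940


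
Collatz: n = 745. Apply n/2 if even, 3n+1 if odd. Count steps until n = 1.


745 → 2236 → 1118 → 559 → 1678 → 839 → 2518 → 1259 → 3778 → 1889 → 5668 → 2834 → 1417 → 4252 → 2126 → 1063 → 3190 → 1595 → 4786 → 2393 → 7180 → 3590 → 1795 → 5386 → 2693 → 8080 → 4040 → 2020 → 1010 → 505 → 1516 → 758 → 379 → 1138 → 569 → 1708 → 854 → 427 → 1282 → 641 → 1924 → 962 → 481 → 1444 → 722 → 361 → 1084 → 542 → 271 → 814 → 407 → 1222 → 611 → 1834 → 917 → 2752 → 1376 → 688 → 344 → 172 → 86 → 43 → 130 → 65 → 196 → 98 → 49 → 148 → 74 → 37 → 112 → 56 → 28 → 14 → 7 → 22 → 11 → 34 → 17 → 52 → 26 → 13 → 40 → 20 → 10 → 5 → 16 → 8 → 4 → 2 → 1
Total steps = 90

90 steps


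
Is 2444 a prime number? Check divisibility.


2444 / 2 = 1222 (exact division)
2444 is NOT prime.

No, 2444 is not prime


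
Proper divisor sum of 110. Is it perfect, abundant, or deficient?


Proper divisors: 1, 2, 5, 10, 11, 22, 55
Sum = 1 + 2 + 5 + 10 + 11 + 22 + 55 = 106
106 < 110 → deficient

s(110) = 106 (deficient)


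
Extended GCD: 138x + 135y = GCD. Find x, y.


Tabular extended Euclidean (each row: r = 138*s + 135*t):
r=138, s=1, t=0
r=135, s=0, t=1
q=1: r=3, s=1, t=-1   [138*(1) + 135*(-1) = 3]
q=45: r=0, s=-45, t=46   [138*(-45) + 135*(46) = 0]
GCD = 3; from the row with r=3: x=1, y=-1
Check: 138*(1) + 135*(-1) = 138 - 135 = 3

GCD = 3, x = 1, y = -1


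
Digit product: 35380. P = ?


3 × 5 × 3 × 8 × 0 = 0


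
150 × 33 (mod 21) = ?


150 × 33 = 4950
4950 mod 21 = 15


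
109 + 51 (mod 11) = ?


109 + 51 = 160
160 mod 11 = 6


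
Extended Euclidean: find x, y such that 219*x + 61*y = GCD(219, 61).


Tabular extended Euclidean (each row: r = 219*s + 61*t):
r=219, s=1, t=0
r=61, s=0, t=1
q=3: r=36, s=1, t=-3   [219*(1) + 61*(-3) = 36]
q=1: r=25, s=-1, t=4   [219*(-1) + 61*(4) = 25]
q=1: r=11, s=2, t=-7   [219*(2) + 61*(-7) = 11]
q=2: r=3, s=-5, t=18   [219*(-5) + 61*(18) = 3]
q=3: r=2, s=17, t=-61   [219*(17) + 61*(-61) = 2]
q=1: r=1, s=-22, t=79   [219*(-22) + 61*(79) = 1]
q=2: r=0, s=61, t=-219   [219*(61) + 61*(-219) = 0]
GCD = 1; from the row with r=1: x=-22, y=79
Check: 219*(-22) + 61*(79) = -4818 + 4819 = 1

GCD = 1, x = -22, y = 79


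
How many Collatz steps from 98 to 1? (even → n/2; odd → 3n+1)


98 → 49 → 148 → 74 → 37 → 112 → 56 → 28 → 14 → 7 → 22 → 11 → 34 → 17 → 52 → 26 → 13 → 40 → 20 → 10 → 5 → 16 → 8 → 4 → 2 → 1
Total steps = 25

25 steps


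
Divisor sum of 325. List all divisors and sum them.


Divisors of 325: 1, 5, 13, 25, 65, 325
Sum = 1 + 5 + 13 + 25 + 65 + 325 = 434

σ(325) = 434


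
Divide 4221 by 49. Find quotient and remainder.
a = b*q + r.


4221 = 49 * 86 + 7
Check: 4214 + 7 = 4221

q = 86, r = 7


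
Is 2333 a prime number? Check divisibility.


Check divisors up to sqrt(2333) = 48.3011
No divisors found.
2333 is prime.

Yes, 2333 is prime


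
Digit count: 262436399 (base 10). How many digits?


262436399 has 9 digits in base 10
floor(log10(262436399)) + 1 = floor(8.4190) + 1 = 9

9 digits (base 10)


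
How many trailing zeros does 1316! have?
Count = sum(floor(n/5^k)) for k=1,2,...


floor(1316/5) = 263
floor(1316/25) = 52
floor(1316/125) = 10
floor(1316/625) = 2
Total = 327

327 trailing zeros


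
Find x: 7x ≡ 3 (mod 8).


GCD(7, 8) = 1, unique solution
a^(-1) mod 8 = 7
x = 7 * 3 mod 8 = 5

x ≡ 5 (mod 8)


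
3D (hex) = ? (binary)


3D (base 16) = 61 (decimal)
61 (decimal) = 111101 (base 2)


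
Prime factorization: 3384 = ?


3384 / 2 = 1692
1692 / 2 = 846
846 / 2 = 423
423 / 3 = 141
141 / 3 = 47
47 / 47 = 1
3384 = 2^3 × 3^2 × 47


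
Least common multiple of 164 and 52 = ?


GCD(164, 52) = 4
LCM = 164*52/4 = 8528/4 = 2132

LCM = 2132


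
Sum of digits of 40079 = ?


4 + 0 + 0 + 7 + 9 = 20


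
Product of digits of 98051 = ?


9 × 8 × 0 × 5 × 1 = 0


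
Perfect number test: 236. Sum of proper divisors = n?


Proper divisors of 236: 1, 2, 4, 59, 118
Sum = 1 + 2 + 4 + 59 + 118 = 184

No, 236 is not perfect (184 ≠ 236)


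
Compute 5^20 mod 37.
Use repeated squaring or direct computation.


5^1 mod 37 = 5
5^2 mod 37 = 25
5^3 mod 37 = 14
5^4 mod 37 = 33
5^5 mod 37 = 17
5^6 mod 37 = 11
5^7 mod 37 = 18
5^8 mod 37 = 16
5^9 mod 37 = 6
5^10 mod 37 = 30
5^11 mod 37 = 2
5^12 mod 37 = 10
5^13 mod 37 = 13
5^14 mod 37 = 28
5^15 mod 37 = 29
5^16 mod 37 = 34
5^17 mod 37 = 22
5^18 mod 37 = 36
5^19 mod 37 = 32
5^20 mod 37 = 12


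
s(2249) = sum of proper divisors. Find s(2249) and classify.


Proper divisors: 1, 13, 173
Sum = 1 + 13 + 173 = 187
187 < 2249 → deficient

s(2249) = 187 (deficient)


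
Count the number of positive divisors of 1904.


1904 = 2^4 × 7^1 × 17^1
d(1904) = (4+1) × (1+1) × (1+1) = 20

20 divisors


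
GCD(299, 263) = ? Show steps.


299 = 1 * 263 + 36
263 = 7 * 36 + 11
36 = 3 * 11 + 3
11 = 3 * 3 + 2
3 = 1 * 2 + 1
2 = 2 * 1 + 0
GCD = 1


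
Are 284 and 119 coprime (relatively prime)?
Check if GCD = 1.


Euclidean algorithm:
284 = 2 * 119 + 46
119 = 2 * 46 + 27
46 = 1 * 27 + 19
27 = 1 * 19 + 8
19 = 2 * 8 + 3
8 = 2 * 3 + 2
3 = 1 * 2 + 1
2 = 2 * 1 + 0
GCD(284, 119) = 1

Yes, coprime (GCD = 1)


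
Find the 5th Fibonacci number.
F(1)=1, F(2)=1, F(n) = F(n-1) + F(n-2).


Sequence: 1, 1, 2, 3, 5
F(5) = 5


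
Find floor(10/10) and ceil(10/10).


10/10 = 1.0000
floor = 1
ceil = 1

floor = 1, ceil = 1


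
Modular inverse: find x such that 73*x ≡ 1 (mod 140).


Use the extended Euclidean algorithm on (140, 73); each row r = 140*s + 73*t:
r=140, s=1, t=0
r=73, s=0, t=1
q=1: r=67, s=1, t=-1   [140*(1) + 73*(-1) = 67]
q=1: r=6, s=-1, t=2   [140*(-1) + 73*(2) = 6]
q=11: r=1, s=12, t=-23   [140*(12) + 73*(-23) = 1]
q=6: r=0, s=-73, t=140   [140*(-73) + 73*(140) = 0]
GCD = 1 with t = -23, so 73*(-23) ≡ 1 (mod 140)
Inverse = -23 mod 140 = 117
Check: 73 * 117 = 8541 ≡ 1 (mod 140)

73^(-1) ≡ 117 (mod 140)
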